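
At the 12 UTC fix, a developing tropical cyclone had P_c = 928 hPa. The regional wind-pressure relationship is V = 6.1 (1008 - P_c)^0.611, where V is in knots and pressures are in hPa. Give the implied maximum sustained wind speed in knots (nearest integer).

ΔP = 1008 − 928 = 80 hPa.
80^0.611 ≈ 14.547.
V ≈ 6.1 × 14.547 ≈ 88.7 kt.

89 kt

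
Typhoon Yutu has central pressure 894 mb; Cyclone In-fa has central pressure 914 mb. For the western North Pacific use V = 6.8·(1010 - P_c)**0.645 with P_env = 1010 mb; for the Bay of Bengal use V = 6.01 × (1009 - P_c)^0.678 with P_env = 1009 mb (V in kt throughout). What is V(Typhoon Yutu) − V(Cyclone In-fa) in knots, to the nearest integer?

14 kt

Typhoon Yutu: ΔP = 116; V ≈ 6.8 × 116^0.645 ≈ 145.91 kt.
Cyclone In-fa: ΔP = 95; V ≈ 6.01 × 95^0.678 ≈ 131.76 kt.
Difference ≈ 145.91 − 131.76 = 14.15 → 14 kt.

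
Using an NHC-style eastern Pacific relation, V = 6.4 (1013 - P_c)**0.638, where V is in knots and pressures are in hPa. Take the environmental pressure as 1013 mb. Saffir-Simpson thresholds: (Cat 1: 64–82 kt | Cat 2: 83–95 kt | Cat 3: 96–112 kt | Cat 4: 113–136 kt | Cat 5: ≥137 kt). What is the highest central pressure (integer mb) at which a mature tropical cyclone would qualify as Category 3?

943 mb

Category 3 begins at V = 96 kt.
Required ΔP = (96/6.4)^(1/0.638) = 15.000^1.567 ≈ 69.73 mb.
P_c ≤ 1013 − 69.73 = 943.27, so the highest integer P_c is 943 mb.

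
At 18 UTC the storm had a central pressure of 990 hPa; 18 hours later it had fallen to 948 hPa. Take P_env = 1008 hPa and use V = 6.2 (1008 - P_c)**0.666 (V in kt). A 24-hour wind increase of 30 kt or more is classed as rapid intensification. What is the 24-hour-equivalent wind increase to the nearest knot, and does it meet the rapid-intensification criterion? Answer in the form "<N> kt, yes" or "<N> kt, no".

70 kt, yes

V₁: ΔP = 18, V ≈ 6.2 × 18^0.666 ≈ 42.50 kt.
V₂: ΔP = 60, V ≈ 6.2 × 60^0.666 ≈ 94.76 kt.
ΔV over 18 h = 52.26 kt → 24 h equivalent = 52.26 × 24/18 ≈ 69.68 kt.
70 kt ≥ 30 kt ⇒ rapid intensification.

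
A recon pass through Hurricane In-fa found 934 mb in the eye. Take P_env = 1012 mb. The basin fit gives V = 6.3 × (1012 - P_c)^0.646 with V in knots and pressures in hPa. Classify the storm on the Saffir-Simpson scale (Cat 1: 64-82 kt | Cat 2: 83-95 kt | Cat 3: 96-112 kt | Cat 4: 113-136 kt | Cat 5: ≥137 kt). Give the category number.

ΔP = 1012 − 934 = 78 mb.
V ≈ 6.3 × 78^0.646 = 6.3 × 16.68 ≈ 105 kt.
105 kt falls in the Category 3 band.

3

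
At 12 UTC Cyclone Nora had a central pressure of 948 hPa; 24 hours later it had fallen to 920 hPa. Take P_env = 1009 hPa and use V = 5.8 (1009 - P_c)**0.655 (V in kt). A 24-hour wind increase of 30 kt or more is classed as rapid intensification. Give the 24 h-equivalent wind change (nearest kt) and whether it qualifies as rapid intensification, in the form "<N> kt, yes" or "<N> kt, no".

V₁: ΔP = 61, V ≈ 5.8 × 61^0.655 ≈ 85.67 kt.
V₂: ΔP = 89, V ≈ 5.8 × 89^0.655 ≈ 109.72 kt.
ΔV over 24 h = 24.05 kt → 24 h equivalent = 24.05 × 24/24 ≈ 24.05 kt.
24 kt < 30 kt ⇒ not rapid intensification.

24 kt, no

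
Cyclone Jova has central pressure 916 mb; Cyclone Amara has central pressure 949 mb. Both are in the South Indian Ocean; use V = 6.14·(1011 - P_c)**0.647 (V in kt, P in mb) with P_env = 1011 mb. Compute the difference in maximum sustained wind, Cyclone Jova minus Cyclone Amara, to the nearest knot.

28 kt

Cyclone Jova: ΔP = 95; V ≈ 6.14 × 95^0.647 ≈ 116.88 kt.
Cyclone Amara: ΔP = 62; V ≈ 6.14 × 62^0.647 ≈ 88.68 kt.
Difference ≈ 116.88 − 88.68 = 28.20 → 28 kt.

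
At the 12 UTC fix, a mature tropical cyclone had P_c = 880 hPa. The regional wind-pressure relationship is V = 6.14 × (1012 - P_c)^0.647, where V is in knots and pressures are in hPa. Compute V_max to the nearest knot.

ΔP = 1012 − 880 = 132 hPa.
132^0.647 ≈ 23.551.
V ≈ 6.14 × 23.551 ≈ 144.6 kt.

145 kt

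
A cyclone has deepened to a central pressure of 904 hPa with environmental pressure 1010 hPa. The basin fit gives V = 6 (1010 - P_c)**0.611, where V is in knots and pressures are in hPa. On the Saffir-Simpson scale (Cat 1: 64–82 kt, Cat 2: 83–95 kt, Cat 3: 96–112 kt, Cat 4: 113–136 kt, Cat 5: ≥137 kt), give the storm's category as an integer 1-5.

ΔP = 1010 − 904 = 106 hPa.
V ≈ 6 × 106^0.611 = 6 × 17.28 ≈ 104 kt.
104 kt falls in the Category 3 band.

3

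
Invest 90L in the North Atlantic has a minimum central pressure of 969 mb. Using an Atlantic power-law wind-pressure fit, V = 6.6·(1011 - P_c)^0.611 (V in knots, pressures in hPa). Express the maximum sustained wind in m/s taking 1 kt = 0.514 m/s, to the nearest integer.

33 m/s

ΔP = 1011 − 969 = 42 mb.
V ≈ 6.6 × 42^0.611 = 6.6 × 9.813 ≈ 64.766 kt.
64.766 × 0.514 ≈ 33.29 m/s → 33 m/s.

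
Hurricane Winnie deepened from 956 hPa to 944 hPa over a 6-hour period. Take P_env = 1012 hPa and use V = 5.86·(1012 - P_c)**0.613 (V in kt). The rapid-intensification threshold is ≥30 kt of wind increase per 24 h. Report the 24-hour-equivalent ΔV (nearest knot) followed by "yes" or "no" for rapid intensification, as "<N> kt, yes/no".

35 kt, yes

V₁: ΔP = 56, V ≈ 5.86 × 56^0.613 ≈ 69.11 kt.
V₂: ΔP = 68, V ≈ 5.86 × 68^0.613 ≈ 77.84 kt.
ΔV over 6 h = 8.73 kt → 24 h equivalent = 8.73 × 24/6 ≈ 34.92 kt.
35 kt ≥ 30 kt ⇒ rapid intensification.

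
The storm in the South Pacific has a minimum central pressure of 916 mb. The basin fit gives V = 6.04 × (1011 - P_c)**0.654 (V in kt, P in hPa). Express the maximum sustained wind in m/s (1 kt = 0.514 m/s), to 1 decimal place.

61.0 m/s

ΔP = 1011 − 916 = 95 mb.
V ≈ 6.04 × 95^0.654 = 6.04 × 19.653 ≈ 118.705 kt.
118.705 × 0.514 ≈ 61.01 m/s → 61.0 m/s.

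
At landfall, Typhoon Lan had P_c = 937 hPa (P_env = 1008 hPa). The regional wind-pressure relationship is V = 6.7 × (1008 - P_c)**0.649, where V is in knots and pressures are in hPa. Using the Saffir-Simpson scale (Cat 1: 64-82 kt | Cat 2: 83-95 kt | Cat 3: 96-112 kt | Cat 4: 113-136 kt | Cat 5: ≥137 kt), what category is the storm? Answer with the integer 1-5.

ΔP = 1008 − 937 = 71 hPa.
V ≈ 6.7 × 71^0.649 = 6.7 × 15.90 ≈ 107 kt.
107 kt falls in the Category 3 band.

3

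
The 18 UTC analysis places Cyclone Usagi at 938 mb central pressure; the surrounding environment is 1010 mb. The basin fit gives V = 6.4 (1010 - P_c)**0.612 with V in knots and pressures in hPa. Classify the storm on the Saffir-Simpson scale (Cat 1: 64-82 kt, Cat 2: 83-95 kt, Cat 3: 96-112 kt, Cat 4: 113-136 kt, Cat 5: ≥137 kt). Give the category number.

ΔP = 1010 − 938 = 72 mb.
V ≈ 6.4 × 72^0.612 = 6.4 × 13.70 ≈ 88 kt.
88 kt falls in the Category 2 band.

2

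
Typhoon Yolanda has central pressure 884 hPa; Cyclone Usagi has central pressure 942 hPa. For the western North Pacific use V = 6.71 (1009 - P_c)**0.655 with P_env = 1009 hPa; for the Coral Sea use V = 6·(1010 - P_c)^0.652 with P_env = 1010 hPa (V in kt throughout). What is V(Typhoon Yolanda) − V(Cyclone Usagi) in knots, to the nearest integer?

65 kt

Typhoon Yolanda: ΔP = 125; V ≈ 6.71 × 125^0.655 ≈ 158.56 kt.
Cyclone Usagi: ΔP = 68; V ≈ 6 × 68^0.652 ≈ 93.96 kt.
Difference ≈ 158.56 − 93.96 = 64.60 → 65 kt.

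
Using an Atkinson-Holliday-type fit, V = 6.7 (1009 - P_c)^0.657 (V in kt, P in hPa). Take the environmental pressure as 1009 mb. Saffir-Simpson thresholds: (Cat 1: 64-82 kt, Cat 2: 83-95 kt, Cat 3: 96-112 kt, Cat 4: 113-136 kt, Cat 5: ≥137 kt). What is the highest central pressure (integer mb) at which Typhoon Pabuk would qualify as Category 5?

Category 5 begins at V = 137 kt.
Required ΔP = (137/6.7)^(1/0.657) = 20.448^1.522 ≈ 98.83 mb.
P_c ≤ 1009 − 98.83 = 910.17, so the highest integer P_c is 910 mb.

910 mb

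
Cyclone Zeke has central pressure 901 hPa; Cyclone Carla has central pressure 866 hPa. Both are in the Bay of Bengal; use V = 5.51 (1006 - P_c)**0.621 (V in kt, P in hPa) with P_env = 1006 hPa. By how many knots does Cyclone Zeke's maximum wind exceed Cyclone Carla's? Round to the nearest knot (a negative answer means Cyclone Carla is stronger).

Cyclone Zeke: ΔP = 105; V ≈ 5.51 × 105^0.621 ≈ 99.15 kt.
Cyclone Carla: ΔP = 140; V ≈ 5.51 × 140^0.621 ≈ 118.55 kt.
Difference ≈ 99.15 − 118.55 = -19.40 → -19 kt.

-19 kt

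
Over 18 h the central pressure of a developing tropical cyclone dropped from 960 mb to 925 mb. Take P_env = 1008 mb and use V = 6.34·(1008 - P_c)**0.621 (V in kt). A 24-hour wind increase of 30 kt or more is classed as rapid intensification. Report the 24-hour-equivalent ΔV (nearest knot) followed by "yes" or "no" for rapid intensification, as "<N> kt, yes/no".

38 kt, yes

V₁: ΔP = 48, V ≈ 6.34 × 48^0.621 ≈ 70.17 kt.
V₂: ΔP = 83, V ≈ 6.34 × 83^0.621 ≈ 98.59 kt.
ΔV over 18 h = 28.42 kt → 24 h equivalent = 28.42 × 24/18 ≈ 37.89 kt.
38 kt ≥ 30 kt ⇒ rapid intensification.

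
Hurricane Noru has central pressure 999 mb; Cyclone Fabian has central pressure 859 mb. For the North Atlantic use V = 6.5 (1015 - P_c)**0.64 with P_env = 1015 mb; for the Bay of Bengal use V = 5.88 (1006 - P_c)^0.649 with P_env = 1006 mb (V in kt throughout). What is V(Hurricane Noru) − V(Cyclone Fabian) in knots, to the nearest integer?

-112 kt

Hurricane Noru: ΔP = 16; V ≈ 6.5 × 16^0.64 ≈ 38.33 kt.
Cyclone Fabian: ΔP = 147; V ≈ 5.88 × 147^0.649 ≈ 149.96 kt.
Difference ≈ 38.33 − 149.96 = -111.63 → -112 kt.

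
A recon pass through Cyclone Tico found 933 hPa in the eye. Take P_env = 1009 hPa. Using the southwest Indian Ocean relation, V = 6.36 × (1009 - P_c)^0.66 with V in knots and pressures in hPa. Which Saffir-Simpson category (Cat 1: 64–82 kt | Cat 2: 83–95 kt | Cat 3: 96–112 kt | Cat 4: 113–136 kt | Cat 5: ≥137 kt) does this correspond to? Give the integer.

3

ΔP = 1009 − 933 = 76 hPa.
V ≈ 6.36 × 76^0.66 = 6.36 × 17.43 ≈ 111 kt.
111 kt falls in the Category 3 band.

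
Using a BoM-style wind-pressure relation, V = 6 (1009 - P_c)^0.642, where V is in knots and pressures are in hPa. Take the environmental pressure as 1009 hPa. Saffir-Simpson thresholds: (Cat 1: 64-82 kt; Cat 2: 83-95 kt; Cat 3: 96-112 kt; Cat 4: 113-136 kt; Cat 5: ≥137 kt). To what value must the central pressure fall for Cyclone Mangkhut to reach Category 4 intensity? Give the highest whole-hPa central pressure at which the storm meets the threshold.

Category 4 begins at V = 113 kt.
Required ΔP = (113/6)^(1/0.642) = 18.833^1.558 ≈ 96.80 hPa.
P_c ≤ 1009 − 96.80 = 912.20, so the highest integer P_c is 912 hPa.

912 hPa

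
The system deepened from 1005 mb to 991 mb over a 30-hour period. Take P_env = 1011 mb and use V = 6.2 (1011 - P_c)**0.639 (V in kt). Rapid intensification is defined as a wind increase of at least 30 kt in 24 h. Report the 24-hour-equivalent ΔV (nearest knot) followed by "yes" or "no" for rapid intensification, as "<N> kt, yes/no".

18 kt, no

V₁: ΔP = 6, V ≈ 6.2 × 6^0.639 ≈ 19.48 kt.
V₂: ΔP = 20, V ≈ 6.2 × 20^0.639 ≈ 42.05 kt.
ΔV over 30 h = 22.57 kt → 24 h equivalent = 22.57 × 24/30 ≈ 18.06 kt.
18 kt < 30 kt ⇒ not rapid intensification.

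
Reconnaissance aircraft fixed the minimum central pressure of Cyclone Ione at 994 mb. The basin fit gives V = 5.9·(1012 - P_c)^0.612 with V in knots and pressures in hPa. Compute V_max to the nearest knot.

ΔP = 1012 − 994 = 18 mb.
18^0.612 ≈ 5.864.
V ≈ 5.9 × 5.864 ≈ 34.6 kt.

35 kt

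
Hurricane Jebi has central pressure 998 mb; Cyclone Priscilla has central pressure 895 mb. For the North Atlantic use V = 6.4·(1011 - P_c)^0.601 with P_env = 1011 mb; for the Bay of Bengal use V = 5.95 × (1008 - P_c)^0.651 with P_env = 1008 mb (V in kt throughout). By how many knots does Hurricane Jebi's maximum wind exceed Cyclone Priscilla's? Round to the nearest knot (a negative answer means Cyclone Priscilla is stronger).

-99 kt

Hurricane Jebi: ΔP = 13; V ≈ 6.4 × 13^0.601 ≈ 29.90 kt.
Cyclone Priscilla: ΔP = 113; V ≈ 5.95 × 113^0.651 ≈ 129.14 kt.
Difference ≈ 29.90 − 129.14 = -99.24 → -99 kt.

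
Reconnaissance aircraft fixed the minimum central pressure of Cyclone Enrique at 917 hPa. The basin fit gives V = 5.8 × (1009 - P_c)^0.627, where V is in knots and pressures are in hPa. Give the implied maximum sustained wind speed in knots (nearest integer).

ΔP = 1009 − 917 = 92 hPa.
92^0.627 ≈ 17.033.
V ≈ 5.8 × 17.033 ≈ 98.8 kt.

99 kt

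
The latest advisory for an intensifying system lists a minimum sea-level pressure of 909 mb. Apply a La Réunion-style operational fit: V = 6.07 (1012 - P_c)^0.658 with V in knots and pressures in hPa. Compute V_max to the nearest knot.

ΔP = 1012 − 909 = 103 mb.
103^0.658 ≈ 21.108.
V ≈ 6.07 × 21.108 ≈ 128.1 kt.

128 kt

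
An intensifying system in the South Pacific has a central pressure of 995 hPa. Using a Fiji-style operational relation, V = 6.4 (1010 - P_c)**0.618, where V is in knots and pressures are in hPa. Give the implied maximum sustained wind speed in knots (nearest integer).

34 kt

ΔP = 1010 − 995 = 15 hPa.
15^0.618 ≈ 5.331.
V ≈ 6.4 × 5.331 ≈ 34.1 kt.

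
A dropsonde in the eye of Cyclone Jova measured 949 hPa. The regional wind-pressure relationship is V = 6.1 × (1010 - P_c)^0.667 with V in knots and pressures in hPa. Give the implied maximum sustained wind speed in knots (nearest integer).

95 kt

ΔP = 1010 − 949 = 61 hPa.
61^0.667 ≈ 15.517.
V ≈ 6.1 × 15.517 ≈ 94.7 kt.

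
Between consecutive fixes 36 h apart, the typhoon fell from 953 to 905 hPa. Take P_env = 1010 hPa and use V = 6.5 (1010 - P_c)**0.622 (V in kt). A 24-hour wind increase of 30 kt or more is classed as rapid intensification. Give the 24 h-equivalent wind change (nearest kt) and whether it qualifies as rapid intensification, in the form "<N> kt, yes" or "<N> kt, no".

25 kt, no

V₁: ΔP = 57, V ≈ 6.5 × 57^0.622 ≈ 80.37 kt.
V₂: ΔP = 105, V ≈ 6.5 × 105^0.622 ≈ 117.51 kt.
ΔV over 36 h = 37.14 kt → 24 h equivalent = 37.14 × 24/36 ≈ 24.76 kt.
25 kt < 30 kt ⇒ not rapid intensification.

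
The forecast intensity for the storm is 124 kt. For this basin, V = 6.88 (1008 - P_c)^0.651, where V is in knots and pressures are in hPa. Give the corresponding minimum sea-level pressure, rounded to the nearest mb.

923 mb

ΔP = (V / 6.88)^(1/0.651) = (124/6.88)^1.536.
124/6.88 = 18.023; 18.023^1.536 ≈ 84.93 mb.
P_c = 1008 − 84.93 = 923.07 ≈ 923 mb.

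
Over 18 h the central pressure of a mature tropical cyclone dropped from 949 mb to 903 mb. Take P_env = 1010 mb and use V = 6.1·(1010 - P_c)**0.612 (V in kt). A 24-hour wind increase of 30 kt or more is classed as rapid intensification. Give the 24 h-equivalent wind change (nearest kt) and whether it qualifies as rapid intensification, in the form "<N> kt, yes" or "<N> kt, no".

V₁: ΔP = 61, V ≈ 6.1 × 61^0.612 ≈ 75.50 kt.
V₂: ΔP = 107, V ≈ 6.1 × 107^0.612 ≈ 106.49 kt.
ΔV over 18 h = 30.99 kt → 24 h equivalent = 30.99 × 24/18 ≈ 41.32 kt.
41 kt ≥ 30 kt ⇒ rapid intensification.

41 kt, yes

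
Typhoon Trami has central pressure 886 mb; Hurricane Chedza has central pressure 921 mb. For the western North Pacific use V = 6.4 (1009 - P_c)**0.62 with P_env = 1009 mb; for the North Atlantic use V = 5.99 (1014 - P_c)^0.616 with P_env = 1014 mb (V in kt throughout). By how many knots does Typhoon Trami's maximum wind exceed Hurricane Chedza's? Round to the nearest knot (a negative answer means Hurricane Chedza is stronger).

29 kt

Typhoon Trami: ΔP = 123; V ≈ 6.4 × 123^0.62 ≈ 126.45 kt.
Hurricane Chedza: ΔP = 93; V ≈ 5.99 × 93^0.616 ≈ 97.73 kt.
Difference ≈ 126.45 − 97.73 = 28.72 → 29 kt.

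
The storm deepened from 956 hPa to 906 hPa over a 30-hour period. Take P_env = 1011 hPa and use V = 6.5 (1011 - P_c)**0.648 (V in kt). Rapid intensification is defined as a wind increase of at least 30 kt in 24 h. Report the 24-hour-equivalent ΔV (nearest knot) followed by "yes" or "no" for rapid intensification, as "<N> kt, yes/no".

36 kt, yes

V₁: ΔP = 55, V ≈ 6.5 × 55^0.648 ≈ 87.23 kt.
V₂: ΔP = 105, V ≈ 6.5 × 105^0.648 ≈ 132.63 kt.
ΔV over 30 h = 45.40 kt → 24 h equivalent = 45.40 × 24/30 ≈ 36.32 kt.
36 kt ≥ 30 kt ⇒ rapid intensification.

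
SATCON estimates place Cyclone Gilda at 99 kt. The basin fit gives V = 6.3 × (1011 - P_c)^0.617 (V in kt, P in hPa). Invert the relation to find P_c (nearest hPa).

ΔP = (V / 6.3)^(1/0.617) = (99/6.3)^1.621.
99/6.3 = 15.714; 15.714^1.621 ≈ 86.87 hPa.
P_c = 1011 − 86.87 = 924.13 ≈ 924 hPa.

924 hPa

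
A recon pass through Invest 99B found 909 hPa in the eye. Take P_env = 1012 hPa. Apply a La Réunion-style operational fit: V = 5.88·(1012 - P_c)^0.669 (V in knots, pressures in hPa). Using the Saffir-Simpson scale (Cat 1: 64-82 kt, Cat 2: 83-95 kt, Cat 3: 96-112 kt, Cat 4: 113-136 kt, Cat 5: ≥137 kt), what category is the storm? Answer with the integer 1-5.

4

ΔP = 1012 − 909 = 103 hPa.
V ≈ 5.88 × 103^0.669 = 5.88 × 22.21 ≈ 131 kt.
131 kt falls in the Category 4 band.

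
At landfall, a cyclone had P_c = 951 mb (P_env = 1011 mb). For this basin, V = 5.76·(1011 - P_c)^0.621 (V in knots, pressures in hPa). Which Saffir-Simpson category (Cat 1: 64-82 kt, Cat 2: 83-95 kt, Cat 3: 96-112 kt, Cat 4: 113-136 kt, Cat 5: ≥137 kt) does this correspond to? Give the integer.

1

ΔP = 1011 − 951 = 60 mb.
V ≈ 5.76 × 60^0.621 = 5.76 × 12.71 ≈ 73 kt.
73 kt falls in the Category 1 band.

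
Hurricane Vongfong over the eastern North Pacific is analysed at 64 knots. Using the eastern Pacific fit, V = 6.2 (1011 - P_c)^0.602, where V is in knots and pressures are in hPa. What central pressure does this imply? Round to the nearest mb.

963 mb

ΔP = (V / 6.2)^(1/0.602) = (64/6.2)^1.661.
64/6.2 = 10.323; 10.323^1.661 ≈ 48.31 mb.
P_c = 1011 − 48.31 = 962.69 ≈ 963 mb.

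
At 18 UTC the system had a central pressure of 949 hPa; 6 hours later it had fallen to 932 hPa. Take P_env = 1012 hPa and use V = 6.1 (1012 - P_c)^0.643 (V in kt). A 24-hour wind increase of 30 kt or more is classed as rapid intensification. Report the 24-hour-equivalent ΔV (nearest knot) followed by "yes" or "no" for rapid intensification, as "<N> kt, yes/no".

58 kt, yes

V₁: ΔP = 63, V ≈ 6.1 × 63^0.643 ≈ 87.56 kt.
V₂: ΔP = 80, V ≈ 6.1 × 80^0.643 ≈ 102.10 kt.
ΔV over 6 h = 14.54 kt → 24 h equivalent = 14.54 × 24/6 ≈ 58.16 kt.
58 kt ≥ 30 kt ⇒ rapid intensification.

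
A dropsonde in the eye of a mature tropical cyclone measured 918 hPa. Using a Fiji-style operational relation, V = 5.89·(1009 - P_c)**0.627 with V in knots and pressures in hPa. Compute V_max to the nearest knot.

100 kt

ΔP = 1009 − 918 = 91 hPa.
91^0.627 ≈ 16.917.
V ≈ 5.89 × 16.917 ≈ 99.6 kt.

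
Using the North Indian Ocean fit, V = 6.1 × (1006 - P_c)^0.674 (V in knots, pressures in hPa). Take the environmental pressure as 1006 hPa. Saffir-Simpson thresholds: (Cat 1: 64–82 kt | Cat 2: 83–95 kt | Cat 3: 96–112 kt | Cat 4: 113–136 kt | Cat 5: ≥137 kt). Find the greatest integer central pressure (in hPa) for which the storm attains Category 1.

973 hPa

Category 1 begins at V = 64 kt.
Required ΔP = (64/6.1)^(1/0.674) = 10.492^1.484 ≈ 32.71 hPa.
P_c ≤ 1006 − 32.71 = 973.29, so the highest integer P_c is 973 hPa.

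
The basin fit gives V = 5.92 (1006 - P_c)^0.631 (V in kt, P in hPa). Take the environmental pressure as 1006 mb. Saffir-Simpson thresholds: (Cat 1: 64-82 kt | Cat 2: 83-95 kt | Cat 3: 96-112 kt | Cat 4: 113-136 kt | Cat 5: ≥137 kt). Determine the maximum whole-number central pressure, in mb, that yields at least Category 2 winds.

940 mb

Category 2 begins at V = 83 kt.
Required ΔP = (83/5.92)^(1/0.631) = 14.020^1.585 ≈ 65.67 mb.
P_c ≤ 1006 − 65.67 = 940.33, so the highest integer P_c is 940 mb.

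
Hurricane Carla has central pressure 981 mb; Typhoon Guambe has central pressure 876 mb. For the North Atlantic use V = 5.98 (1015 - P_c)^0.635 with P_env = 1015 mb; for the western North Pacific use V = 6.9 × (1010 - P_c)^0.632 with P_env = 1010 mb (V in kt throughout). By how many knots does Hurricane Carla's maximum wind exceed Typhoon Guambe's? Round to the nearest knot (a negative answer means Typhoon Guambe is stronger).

-96 kt

Hurricane Carla: ΔP = 34; V ≈ 5.98 × 34^0.635 ≈ 56.13 kt.
Typhoon Guambe: ΔP = 134; V ≈ 6.9 × 134^0.632 ≈ 152.47 kt.
Difference ≈ 56.13 − 152.47 = -96.34 → -96 kt.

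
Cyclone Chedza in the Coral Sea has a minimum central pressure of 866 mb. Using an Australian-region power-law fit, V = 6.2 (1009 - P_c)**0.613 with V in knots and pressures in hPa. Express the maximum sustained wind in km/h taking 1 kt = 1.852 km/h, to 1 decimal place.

240.6 km/h

ΔP = 1009 − 866 = 143 mb.
V ≈ 6.2 × 143^0.613 = 6.2 × 20.952 ≈ 129.901 kt.
129.901 × 1.852 ≈ 240.58 km/h → 240.6 km/h.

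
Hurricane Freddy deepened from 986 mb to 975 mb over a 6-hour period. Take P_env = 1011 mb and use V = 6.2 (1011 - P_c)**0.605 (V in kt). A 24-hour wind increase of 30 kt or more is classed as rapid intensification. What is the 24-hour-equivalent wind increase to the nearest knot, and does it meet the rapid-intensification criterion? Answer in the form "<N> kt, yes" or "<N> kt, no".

V₁: ΔP = 25, V ≈ 6.2 × 25^0.605 ≈ 43.47 kt.
V₂: ΔP = 36, V ≈ 6.2 × 36^0.605 ≈ 54.19 kt.
ΔV over 6 h = 10.72 kt → 24 h equivalent = 10.72 × 24/6 ≈ 42.88 kt.
43 kt ≥ 30 kt ⇒ rapid intensification.

43 kt, yes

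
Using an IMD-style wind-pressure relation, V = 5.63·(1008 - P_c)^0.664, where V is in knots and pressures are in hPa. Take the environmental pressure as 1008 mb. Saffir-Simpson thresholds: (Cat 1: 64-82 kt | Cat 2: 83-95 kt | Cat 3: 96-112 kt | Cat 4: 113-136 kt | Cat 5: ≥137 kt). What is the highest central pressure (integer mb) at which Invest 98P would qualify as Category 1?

969 mb

Category 1 begins at V = 64 kt.
Required ΔP = (64/5.63)^(1/0.664) = 11.368^1.506 ≈ 38.89 mb.
P_c ≤ 1008 − 38.89 = 969.11, so the highest integer P_c is 969 mb.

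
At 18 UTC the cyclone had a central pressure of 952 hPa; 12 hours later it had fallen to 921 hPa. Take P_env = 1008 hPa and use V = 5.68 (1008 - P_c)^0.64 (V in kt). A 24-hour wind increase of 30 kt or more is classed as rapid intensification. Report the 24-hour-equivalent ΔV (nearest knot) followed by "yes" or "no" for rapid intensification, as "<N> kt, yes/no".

V₁: ΔP = 56, V ≈ 5.68 × 56^0.64 ≈ 74.68 kt.
V₂: ΔP = 87, V ≈ 5.68 × 87^0.64 ≈ 99.00 kt.
ΔV over 12 h = 24.32 kt → 24 h equivalent = 24.32 × 24/12 ≈ 48.64 kt.
49 kt ≥ 30 kt ⇒ rapid intensification.

49 kt, yes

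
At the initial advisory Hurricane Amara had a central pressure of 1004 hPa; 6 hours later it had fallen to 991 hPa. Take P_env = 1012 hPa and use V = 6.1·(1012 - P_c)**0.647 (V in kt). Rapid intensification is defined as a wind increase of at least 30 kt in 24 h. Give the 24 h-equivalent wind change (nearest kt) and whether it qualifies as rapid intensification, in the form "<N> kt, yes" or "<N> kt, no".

V₁: ΔP = 8, V ≈ 6.1 × 8^0.647 ≈ 23.42 kt.
V₂: ΔP = 21, V ≈ 6.1 × 21^0.647 ≈ 43.73 kt.
ΔV over 6 h = 20.31 kt → 24 h equivalent = 20.31 × 24/6 ≈ 81.24 kt.
81 kt ≥ 30 kt ⇒ rapid intensification.

81 kt, yes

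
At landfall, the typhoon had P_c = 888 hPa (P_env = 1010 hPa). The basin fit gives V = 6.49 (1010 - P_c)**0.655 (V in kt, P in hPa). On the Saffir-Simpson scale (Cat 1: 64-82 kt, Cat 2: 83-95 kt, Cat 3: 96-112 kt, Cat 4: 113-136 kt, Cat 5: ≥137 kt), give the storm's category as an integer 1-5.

ΔP = 1010 − 888 = 122 hPa.
V ≈ 6.49 × 122^0.655 = 6.49 × 23.26 ≈ 151 kt.
151 kt falls in the Category 5 band.

5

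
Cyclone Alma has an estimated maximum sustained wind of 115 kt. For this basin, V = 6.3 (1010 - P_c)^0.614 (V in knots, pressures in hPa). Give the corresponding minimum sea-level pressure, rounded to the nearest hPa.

897 hPa

ΔP = (V / 6.3)^(1/0.614) = (115/6.3)^1.629.
115/6.3 = 18.254; 18.254^1.629 ≈ 113.33 hPa.
P_c = 1010 − 113.33 = 896.67 ≈ 897 hPa.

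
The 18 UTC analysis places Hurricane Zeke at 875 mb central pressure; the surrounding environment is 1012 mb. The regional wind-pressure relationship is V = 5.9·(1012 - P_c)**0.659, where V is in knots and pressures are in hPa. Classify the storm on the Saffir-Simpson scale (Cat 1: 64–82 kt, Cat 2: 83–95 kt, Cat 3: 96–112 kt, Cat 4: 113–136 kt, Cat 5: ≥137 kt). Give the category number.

5

ΔP = 1012 − 875 = 137 mb.
V ≈ 5.9 × 137^0.659 = 5.9 × 25.59 ≈ 151 kt.
151 kt falls in the Category 5 band.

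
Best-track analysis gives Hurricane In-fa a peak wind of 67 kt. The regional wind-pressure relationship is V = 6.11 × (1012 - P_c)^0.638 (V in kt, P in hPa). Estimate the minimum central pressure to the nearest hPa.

969 hPa

ΔP = (V / 6.11)^(1/0.638) = (67/6.11)^1.567.
67/6.11 = 10.966; 10.966^1.567 ≈ 42.67 hPa.
P_c = 1012 − 42.67 = 969.33 ≈ 969 hPa.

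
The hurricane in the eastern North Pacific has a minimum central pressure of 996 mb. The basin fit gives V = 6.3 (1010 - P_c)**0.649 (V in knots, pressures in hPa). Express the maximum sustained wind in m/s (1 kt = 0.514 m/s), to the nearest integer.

18 m/s

ΔP = 1010 − 996 = 14 mb.
V ≈ 6.3 × 14^0.649 = 6.3 × 5.544 ≈ 34.928 kt.
34.928 × 0.514 ≈ 17.95 m/s → 18 m/s.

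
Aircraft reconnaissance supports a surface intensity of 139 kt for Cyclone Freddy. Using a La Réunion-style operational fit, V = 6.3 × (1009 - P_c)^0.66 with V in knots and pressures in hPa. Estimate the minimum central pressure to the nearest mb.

ΔP = (V / 6.3)^(1/0.66) = (139/6.3)^1.515.
139/6.3 = 22.063; 22.063^1.515 ≈ 108.61 mb.
P_c = 1009 − 108.61 = 900.39 ≈ 900 mb.

900 mb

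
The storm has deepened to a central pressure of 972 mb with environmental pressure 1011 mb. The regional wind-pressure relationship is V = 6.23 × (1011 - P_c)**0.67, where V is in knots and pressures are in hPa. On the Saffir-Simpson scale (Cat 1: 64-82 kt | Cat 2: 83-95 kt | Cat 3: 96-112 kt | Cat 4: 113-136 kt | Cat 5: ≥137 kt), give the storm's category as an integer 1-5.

ΔP = 1011 − 972 = 39 mb.
V ≈ 6.23 × 39^0.67 = 6.23 × 11.64 ≈ 73 kt.
73 kt falls in the Category 1 band.

1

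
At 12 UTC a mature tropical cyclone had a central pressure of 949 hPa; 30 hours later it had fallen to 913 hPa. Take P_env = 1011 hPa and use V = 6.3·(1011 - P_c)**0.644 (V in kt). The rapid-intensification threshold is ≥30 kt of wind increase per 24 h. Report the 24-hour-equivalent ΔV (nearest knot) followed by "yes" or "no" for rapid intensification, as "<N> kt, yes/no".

25 kt, no

V₁: ΔP = 62, V ≈ 6.3 × 62^0.644 ≈ 89.88 kt.
V₂: ΔP = 98, V ≈ 6.3 × 98^0.644 ≈ 120.70 kt.
ΔV over 30 h = 30.82 kt → 24 h equivalent = 30.82 × 24/30 ≈ 24.66 kt.
25 kt < 30 kt ⇒ not rapid intensification.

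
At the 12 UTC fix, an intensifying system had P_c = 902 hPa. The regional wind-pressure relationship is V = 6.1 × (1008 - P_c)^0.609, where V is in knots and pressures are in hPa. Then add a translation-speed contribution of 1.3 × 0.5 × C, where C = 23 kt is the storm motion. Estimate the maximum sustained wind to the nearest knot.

119 kt

ΔP = 1008 − 902 = 106 hPa.
106^0.609 ≈ 17.116.
V ≈ 6.1 × 17.116 ≈ 104.4 kt.
Translation term: 1.3 × 0.5 × 23 = 14.95 kt.
Corrected V ≈ 119.35 kt → 119 kt.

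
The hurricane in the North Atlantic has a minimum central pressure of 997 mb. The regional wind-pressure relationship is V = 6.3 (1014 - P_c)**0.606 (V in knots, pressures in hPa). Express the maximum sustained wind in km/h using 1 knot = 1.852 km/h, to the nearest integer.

65 km/h

ΔP = 1014 − 997 = 17 mb.
V ≈ 6.3 × 17^0.606 = 6.3 × 5.567 ≈ 35.075 kt.
35.075 × 1.852 ≈ 64.96 km/h → 65 km/h.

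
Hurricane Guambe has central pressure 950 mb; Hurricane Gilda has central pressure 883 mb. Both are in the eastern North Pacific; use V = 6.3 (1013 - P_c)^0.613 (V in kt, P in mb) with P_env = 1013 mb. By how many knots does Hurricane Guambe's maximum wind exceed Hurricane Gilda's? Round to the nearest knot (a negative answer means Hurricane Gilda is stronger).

-45 kt

Hurricane Guambe: ΔP = 63; V ≈ 6.3 × 63^0.613 ≈ 79.86 kt.
Hurricane Gilda: ΔP = 130; V ≈ 6.3 × 130^0.613 ≈ 124.51 kt.
Difference ≈ 79.86 − 124.51 = -44.65 → -45 kt.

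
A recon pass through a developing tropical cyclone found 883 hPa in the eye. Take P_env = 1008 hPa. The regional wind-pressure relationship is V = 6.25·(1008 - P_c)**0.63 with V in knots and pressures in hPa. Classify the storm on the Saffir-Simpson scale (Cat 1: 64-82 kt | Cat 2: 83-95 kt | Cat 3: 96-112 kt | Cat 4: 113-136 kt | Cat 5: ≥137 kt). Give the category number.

4

ΔP = 1008 − 883 = 125 hPa.
V ≈ 6.25 × 125^0.63 = 6.25 × 20.94 ≈ 131 kt.
131 kt falls in the Category 4 band.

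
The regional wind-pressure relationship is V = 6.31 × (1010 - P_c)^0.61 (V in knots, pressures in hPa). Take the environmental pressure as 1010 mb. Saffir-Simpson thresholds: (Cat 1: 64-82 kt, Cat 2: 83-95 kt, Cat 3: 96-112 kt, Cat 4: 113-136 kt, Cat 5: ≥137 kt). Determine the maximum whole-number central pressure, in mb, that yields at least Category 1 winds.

Category 1 begins at V = 64 kt.
Required ΔP = (64/6.31)^(1/0.61) = 10.143^1.639 ≈ 44.61 mb.
P_c ≤ 1010 − 44.61 = 965.39, so the highest integer P_c is 965 mb.

965 mb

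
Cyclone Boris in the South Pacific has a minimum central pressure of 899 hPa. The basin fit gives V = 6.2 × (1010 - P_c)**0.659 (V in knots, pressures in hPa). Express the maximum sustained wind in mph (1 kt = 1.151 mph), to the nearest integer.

ΔP = 1010 − 899 = 111 hPa.
V ≈ 6.2 × 111^0.659 = 6.2 × 22.278 ≈ 138.121 kt.
138.121 × 1.151 ≈ 158.98 mph → 159 mph.

159 mph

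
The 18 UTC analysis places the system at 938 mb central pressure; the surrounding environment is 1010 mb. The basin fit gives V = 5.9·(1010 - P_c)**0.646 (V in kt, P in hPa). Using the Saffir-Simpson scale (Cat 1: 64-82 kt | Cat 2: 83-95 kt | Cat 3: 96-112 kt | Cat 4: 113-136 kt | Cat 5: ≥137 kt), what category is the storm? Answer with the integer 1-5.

ΔP = 1010 − 938 = 72 mb.
V ≈ 5.9 × 72^0.646 = 5.9 × 15.84 ≈ 93 kt.
93 kt falls in the Category 2 band.

2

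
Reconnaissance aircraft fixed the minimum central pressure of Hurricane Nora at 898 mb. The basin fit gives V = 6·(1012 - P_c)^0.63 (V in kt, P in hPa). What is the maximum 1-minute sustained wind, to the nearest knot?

119 kt

ΔP = 1012 − 898 = 114 mb.
114^0.63 ≈ 19.763.
V ≈ 6 × 19.763 ≈ 118.6 kt.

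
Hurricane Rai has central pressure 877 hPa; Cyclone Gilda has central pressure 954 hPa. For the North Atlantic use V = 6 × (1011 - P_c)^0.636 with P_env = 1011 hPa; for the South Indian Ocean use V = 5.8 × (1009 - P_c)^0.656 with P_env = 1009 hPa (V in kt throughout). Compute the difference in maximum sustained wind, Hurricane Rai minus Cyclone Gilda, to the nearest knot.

Hurricane Rai: ΔP = 134; V ≈ 6 × 134^0.636 ≈ 135.20 kt.
Cyclone Gilda: ΔP = 55; V ≈ 5.8 × 55^0.656 ≈ 80.37 kt.
Difference ≈ 135.20 − 80.37 = 54.83 → 55 kt.

55 kt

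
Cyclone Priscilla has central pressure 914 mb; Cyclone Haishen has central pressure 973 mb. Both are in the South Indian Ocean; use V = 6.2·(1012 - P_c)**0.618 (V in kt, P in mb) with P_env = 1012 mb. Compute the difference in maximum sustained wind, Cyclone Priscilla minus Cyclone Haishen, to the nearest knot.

46 kt

Cyclone Priscilla: ΔP = 98; V ≈ 6.2 × 98^0.618 ≈ 105.43 kt.
Cyclone Haishen: ΔP = 39; V ≈ 6.2 × 39^0.618 ≈ 59.66 kt.
Difference ≈ 105.43 − 59.66 = 45.77 → 46 kt.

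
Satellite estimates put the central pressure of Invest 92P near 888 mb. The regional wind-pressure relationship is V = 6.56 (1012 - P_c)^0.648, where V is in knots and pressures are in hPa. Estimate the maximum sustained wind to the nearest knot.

ΔP = 1012 − 888 = 124 mb.
124^0.648 ≈ 22.727.
V ≈ 6.56 × 22.727 ≈ 149.1 kt.

149 kt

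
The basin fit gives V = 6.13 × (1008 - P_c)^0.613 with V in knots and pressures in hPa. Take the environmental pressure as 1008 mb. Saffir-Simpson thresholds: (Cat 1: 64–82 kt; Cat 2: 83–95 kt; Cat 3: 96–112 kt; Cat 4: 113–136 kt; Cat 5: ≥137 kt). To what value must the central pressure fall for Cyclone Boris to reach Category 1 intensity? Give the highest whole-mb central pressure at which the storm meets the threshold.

Category 1 begins at V = 64 kt.
Required ΔP = (64/6.13)^(1/0.613) = 10.440^1.631 ≈ 45.90 mb.
P_c ≤ 1008 − 45.90 = 962.10, so the highest integer P_c is 962 mb.

962 mb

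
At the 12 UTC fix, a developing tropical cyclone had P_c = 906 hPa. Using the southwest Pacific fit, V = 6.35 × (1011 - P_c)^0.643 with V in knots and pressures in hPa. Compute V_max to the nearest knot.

ΔP = 1011 − 906 = 105 hPa.
105^0.643 ≈ 19.935.
V ≈ 6.35 × 19.935 ≈ 126.6 kt.

127 kt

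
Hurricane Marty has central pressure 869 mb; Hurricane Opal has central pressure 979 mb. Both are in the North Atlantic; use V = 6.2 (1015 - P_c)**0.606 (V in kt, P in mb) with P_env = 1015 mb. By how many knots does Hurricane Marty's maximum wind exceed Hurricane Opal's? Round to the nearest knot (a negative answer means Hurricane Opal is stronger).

73 kt

Hurricane Marty: ΔP = 146; V ≈ 6.2 × 146^0.606 ≈ 127.05 kt.
Hurricane Opal: ΔP = 36; V ≈ 6.2 × 36^0.606 ≈ 54.39 kt.
Difference ≈ 127.05 − 54.39 = 72.66 → 73 kt.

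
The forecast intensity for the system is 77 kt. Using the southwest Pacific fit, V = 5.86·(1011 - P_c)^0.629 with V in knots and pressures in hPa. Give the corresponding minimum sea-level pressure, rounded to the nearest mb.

951 mb

ΔP = (V / 5.86)^(1/0.629) = (77/5.86)^1.590.
77/5.86 = 13.140; 13.140^1.590 ≈ 60.03 mb.
P_c = 1011 − 60.03 = 950.97 ≈ 951 mb.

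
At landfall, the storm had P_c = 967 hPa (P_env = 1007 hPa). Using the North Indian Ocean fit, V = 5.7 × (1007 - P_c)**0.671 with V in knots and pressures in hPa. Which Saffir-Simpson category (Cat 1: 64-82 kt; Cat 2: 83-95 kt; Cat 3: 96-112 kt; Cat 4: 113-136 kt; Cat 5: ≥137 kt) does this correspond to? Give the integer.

ΔP = 1007 − 967 = 40 hPa.
V ≈ 5.7 × 40^0.671 = 5.7 × 11.88 ≈ 68 kt.
68 kt falls in the Category 1 band.

1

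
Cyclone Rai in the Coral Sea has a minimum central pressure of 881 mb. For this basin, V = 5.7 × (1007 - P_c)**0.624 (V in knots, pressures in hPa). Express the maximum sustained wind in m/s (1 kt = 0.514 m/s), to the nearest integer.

60 m/s

ΔP = 1007 − 881 = 126 mb.
V ≈ 5.7 × 126^0.624 = 5.7 × 20.447 ≈ 116.548 kt.
116.548 × 0.514 ≈ 59.91 m/s → 60 m/s.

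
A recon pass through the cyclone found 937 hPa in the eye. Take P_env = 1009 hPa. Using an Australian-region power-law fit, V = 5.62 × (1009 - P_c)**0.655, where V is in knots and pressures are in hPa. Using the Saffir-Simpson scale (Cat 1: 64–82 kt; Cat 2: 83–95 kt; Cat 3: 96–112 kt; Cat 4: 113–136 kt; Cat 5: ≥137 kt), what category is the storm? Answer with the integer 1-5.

ΔP = 1009 − 937 = 72 hPa.
V ≈ 5.62 × 72^0.655 = 5.62 × 16.46 ≈ 93 kt.
93 kt falls in the Category 2 band.

2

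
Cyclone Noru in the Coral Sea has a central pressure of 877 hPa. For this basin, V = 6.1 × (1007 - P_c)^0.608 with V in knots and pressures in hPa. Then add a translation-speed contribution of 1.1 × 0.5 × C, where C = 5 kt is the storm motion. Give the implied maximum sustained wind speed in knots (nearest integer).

120 kt

ΔP = 1007 − 877 = 130 hPa.
130^0.608 ≈ 19.288.
V ≈ 6.1 × 19.288 ≈ 117.7 kt.
Translation term: 1.1 × 0.5 × 5 = 2.75 kt.
Corrected V ≈ 120.45 kt → 120 kt.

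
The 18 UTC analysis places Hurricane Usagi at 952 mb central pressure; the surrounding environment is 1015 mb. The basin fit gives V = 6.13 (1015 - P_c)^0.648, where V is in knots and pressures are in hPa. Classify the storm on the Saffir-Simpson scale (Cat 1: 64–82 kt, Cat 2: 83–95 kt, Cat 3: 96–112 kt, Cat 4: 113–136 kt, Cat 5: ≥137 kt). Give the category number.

ΔP = 1015 − 952 = 63 mb.
V ≈ 6.13 × 63^0.648 = 6.13 × 14.65 ≈ 90 kt.
90 kt falls in the Category 2 band.

2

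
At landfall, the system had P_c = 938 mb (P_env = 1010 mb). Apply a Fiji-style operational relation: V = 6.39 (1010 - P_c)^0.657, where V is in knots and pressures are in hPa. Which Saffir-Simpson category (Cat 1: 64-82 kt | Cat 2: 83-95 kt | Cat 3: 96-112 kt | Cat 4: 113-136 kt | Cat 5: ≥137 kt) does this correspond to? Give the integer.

3

ΔP = 1010 − 938 = 72 mb.
V ≈ 6.39 × 72^0.657 = 6.39 × 16.61 ≈ 106 kt.
106 kt falls in the Category 3 band.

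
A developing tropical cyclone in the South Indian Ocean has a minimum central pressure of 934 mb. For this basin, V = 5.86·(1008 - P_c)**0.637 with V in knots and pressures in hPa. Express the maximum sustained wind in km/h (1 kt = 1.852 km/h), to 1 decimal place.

168.4 km/h

ΔP = 1008 − 934 = 74 mb.
V ≈ 5.86 × 74^0.637 = 5.86 × 15.513 ≈ 90.907 kt.
90.907 × 1.852 ≈ 168.36 km/h → 168.4 km/h.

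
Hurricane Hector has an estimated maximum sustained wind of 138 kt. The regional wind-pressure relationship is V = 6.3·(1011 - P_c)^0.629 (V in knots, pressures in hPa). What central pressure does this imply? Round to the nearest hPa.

876 hPa

ΔP = (V / 6.3)^(1/0.629) = (138/6.3)^1.590.
138/6.3 = 21.905; 21.905^1.590 ≈ 135.28 hPa.
P_c = 1011 − 135.28 = 875.72 ≈ 876 hPa.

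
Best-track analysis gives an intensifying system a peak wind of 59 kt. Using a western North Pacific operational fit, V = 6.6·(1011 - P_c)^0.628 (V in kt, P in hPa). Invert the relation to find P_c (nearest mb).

ΔP = (V / 6.6)^(1/0.628) = (59/6.6)^1.592.
59/6.6 = 8.939; 8.939^1.592 ≈ 32.72 mb.
P_c = 1011 − 32.72 = 978.28 ≈ 978 mb.

978 mb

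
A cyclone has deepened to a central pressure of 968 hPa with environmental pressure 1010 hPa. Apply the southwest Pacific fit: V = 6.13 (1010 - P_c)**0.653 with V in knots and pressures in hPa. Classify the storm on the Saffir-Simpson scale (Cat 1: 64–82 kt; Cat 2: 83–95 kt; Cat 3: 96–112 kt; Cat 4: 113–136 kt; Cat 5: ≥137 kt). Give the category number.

1

ΔP = 1010 − 968 = 42 hPa.
V ≈ 6.13 × 42^0.653 = 6.13 × 11.48 ≈ 70 kt.
70 kt falls in the Category 1 band.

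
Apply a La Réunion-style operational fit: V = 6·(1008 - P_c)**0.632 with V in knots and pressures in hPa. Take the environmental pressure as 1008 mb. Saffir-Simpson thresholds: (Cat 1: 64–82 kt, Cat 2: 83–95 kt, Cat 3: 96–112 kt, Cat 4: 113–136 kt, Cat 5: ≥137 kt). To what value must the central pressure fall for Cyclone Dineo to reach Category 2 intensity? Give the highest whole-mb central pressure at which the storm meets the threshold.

944 mb

Category 2 begins at V = 83 kt.
Required ΔP = (83/6)^(1/0.632) = 13.833^1.582 ≈ 63.87 mb.
P_c ≤ 1008 − 63.87 = 944.13, so the highest integer P_c is 944 mb.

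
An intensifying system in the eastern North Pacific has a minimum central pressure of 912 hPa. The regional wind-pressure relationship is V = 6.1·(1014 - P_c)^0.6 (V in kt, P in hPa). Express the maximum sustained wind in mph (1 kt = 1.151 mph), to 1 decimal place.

ΔP = 1014 − 912 = 102 hPa.
V ≈ 6.1 × 102^0.6 = 6.1 × 16.038 ≈ 97.834 kt.
97.834 × 1.151 ≈ 112.61 mph → 112.6 mph.

112.6 mph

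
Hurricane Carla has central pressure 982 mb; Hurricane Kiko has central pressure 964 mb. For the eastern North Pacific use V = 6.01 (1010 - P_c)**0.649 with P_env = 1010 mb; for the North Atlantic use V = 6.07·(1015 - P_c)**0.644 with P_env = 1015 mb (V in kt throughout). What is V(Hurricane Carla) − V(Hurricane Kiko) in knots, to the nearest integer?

Hurricane Carla: ΔP = 28; V ≈ 6.01 × 28^0.649 ≈ 52.25 kt.
Hurricane Kiko: ΔP = 51; V ≈ 6.07 × 51^0.644 ≈ 76.36 kt.
Difference ≈ 52.25 − 76.36 = -24.11 → -24 kt.

-24 kt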